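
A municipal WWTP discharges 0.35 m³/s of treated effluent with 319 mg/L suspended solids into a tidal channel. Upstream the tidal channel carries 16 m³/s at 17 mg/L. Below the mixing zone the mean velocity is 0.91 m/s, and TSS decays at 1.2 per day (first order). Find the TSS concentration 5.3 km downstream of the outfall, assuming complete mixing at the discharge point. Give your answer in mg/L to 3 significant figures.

21.6 mg/L

After complete mixing, C₀ = (0.35·319 + 16·17) / 16.35 = 23.46 mg/L.
Travel time t = 5300 m / 0.91 m/s = 5824 s = 0.06741 d.
C = 23.46·exp(−1.2·0.06741) = 23.46·0.9223 = 21.64 mg/L.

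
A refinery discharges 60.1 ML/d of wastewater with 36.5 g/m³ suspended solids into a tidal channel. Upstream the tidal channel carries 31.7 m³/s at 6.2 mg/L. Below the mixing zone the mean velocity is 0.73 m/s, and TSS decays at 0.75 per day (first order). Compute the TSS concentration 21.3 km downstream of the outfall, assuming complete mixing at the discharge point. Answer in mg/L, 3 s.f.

60.1 ML/d = 0.6956 m³/s.
After complete mixing, C₀ = (0.6956·36.5 + 31.7·6.2) / 32.4 = 6.851 mg/L.
Travel time t = 2.13e+04 m / 0.73 m/s = 2.918e+04 s = 0.3377 d.
C = 6.851·exp(−0.75·0.3377) = 6.851·0.7762 = 5.318 mg/L.

5.32 mg/L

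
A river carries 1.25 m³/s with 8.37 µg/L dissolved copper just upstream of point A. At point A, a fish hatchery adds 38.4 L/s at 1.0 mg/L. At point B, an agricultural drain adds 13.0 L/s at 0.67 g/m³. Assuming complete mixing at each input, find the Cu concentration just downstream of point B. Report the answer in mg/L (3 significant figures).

0.0442 mg/L

8.37 µg/L = 0.00837 mg/L.
38.4 L/s = 0.0384 m³/s.
After input A: C = (1.25·0.00837 + 0.0384·1) / 1.288 = 0.03792 mg/L.
13.0 L/s = 0.013 m³/s.
After input B: C = (1.288·0.03792 + 0.013·0.67) / 1.301 = 0.04424 mg/L.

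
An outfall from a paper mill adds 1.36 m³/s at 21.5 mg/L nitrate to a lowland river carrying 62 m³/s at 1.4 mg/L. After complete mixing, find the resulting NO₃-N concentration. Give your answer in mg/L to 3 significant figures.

Flow-weighted mixing gives C = (1.36·21.5 + 62·1.4) / (1.36 + 62) = 116/63.36 = 1.831 mg/L.

1.83 mg/L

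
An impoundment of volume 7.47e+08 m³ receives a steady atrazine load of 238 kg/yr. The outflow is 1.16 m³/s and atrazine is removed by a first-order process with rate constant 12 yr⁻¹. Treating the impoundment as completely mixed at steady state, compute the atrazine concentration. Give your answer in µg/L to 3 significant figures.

Outflow Q = 1.16 m³/s × 3.156e+07 s/yr = 3.661e+07 m³/yr.
Steady-state CSTR mass balance: W = Q·C + k·V·C, so C = W/(Q + kV).
Q + kV = 3.661e+07 + 12·7.47e+08 = 9.001e+09 m³/yr.
C = 238/9.001e+09 = 2.644e-08 kg/m³ = 2.644e-05 mg/L = 0.02644 µg/L.

0.0264 µg/L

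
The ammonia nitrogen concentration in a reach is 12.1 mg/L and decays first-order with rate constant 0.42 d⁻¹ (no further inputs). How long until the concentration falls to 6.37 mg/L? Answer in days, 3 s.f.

t = ln(C₀/C)/k = ln(12.1/6.37)/0.42 = 0.6416/0.42 = 1.528 d.

1.53 d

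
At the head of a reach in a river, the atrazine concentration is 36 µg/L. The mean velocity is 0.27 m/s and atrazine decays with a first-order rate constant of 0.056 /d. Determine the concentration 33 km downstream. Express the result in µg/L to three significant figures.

Travel time t = 33 km / 0.27 m/s = 3.3e+04/0.27 = 1.222e+05 s = 1.415 d.
First-order decay: C = 36·exp(−0.056·1.415) = 36·0.9238 = 33.26 µg/L.

33.3 µg/L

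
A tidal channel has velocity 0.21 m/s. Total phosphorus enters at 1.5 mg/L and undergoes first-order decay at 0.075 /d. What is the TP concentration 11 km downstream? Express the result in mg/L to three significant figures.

Travel time t = 11 km / 0.21 m/s = 1.1e+04/0.21 = 5.238e+04 s = 0.6063 d.
First-order decay: C = 1.5·exp(−0.075·0.6063) = 1.5·0.9555 = 1.433 mg/L.

1.43 mg/L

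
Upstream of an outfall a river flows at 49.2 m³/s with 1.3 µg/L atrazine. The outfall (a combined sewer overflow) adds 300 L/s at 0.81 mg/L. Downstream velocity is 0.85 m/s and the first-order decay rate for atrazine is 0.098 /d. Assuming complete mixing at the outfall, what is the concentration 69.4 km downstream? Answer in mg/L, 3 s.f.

300 L/s = 0.3 m³/s.
1.3 µg/L = 0.0013 mg/L.
After complete mixing, C₀ = (0.3·0.81 + 49.2·0.0013) / 49.5 = 0.006201 mg/L.
Travel time t = 6.94e+04 m / 0.85 m/s = 8.165e+04 s = 0.945 d.
C = 0.006201·exp(−0.098·0.945) = 0.006201·0.9115 = 0.005653 mg/L.

0.00565 mg/L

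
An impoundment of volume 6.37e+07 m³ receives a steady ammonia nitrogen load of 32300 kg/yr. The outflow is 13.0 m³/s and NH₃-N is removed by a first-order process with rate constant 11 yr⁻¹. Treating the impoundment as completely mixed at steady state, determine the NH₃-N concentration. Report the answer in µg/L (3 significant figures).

Outflow Q = 13.0 m³/s × 3.156e+07 s/yr = 4.102e+08 m³/yr.
Steady-state CSTR mass balance: W = Q·C + k·V·C, so C = W/(Q + kV).
Q + kV = 4.102e+08 + 11·6.37e+07 = 1.111e+09 m³/yr.
C = 32300/1.111e+09 = 2.907e-05 kg/m³ = 0.02907 mg/L = 29.07 µg/L.

29.1 µg/L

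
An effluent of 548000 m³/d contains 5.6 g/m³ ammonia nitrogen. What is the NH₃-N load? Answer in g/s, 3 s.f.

548000 m³/d = 6.343 m³/s.
Mass flux = Q·C = 6.343 m³/s × 5.6 g/m³ = 35.52 g/s.

35.5 g/s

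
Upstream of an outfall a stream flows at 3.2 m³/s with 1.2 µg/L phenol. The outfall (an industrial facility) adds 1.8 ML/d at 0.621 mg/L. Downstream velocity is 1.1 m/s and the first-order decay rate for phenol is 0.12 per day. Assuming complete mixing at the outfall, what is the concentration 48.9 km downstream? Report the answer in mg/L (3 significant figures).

1.8 ML/d = 0.02083 m³/s.
1.2 µg/L = 0.0012 mg/L.
After complete mixing, C₀ = (0.02083·0.621 + 3.2·0.0012) / 3.221 = 0.005209 mg/L.
Travel time t = 4.89e+04 m / 1.1 m/s = 4.445e+04 s = 0.5145 d.
C = 0.005209·exp(−0.12·0.5145) = 0.005209·0.9401 = 0.004897 mg/L.

0.00490 mg/L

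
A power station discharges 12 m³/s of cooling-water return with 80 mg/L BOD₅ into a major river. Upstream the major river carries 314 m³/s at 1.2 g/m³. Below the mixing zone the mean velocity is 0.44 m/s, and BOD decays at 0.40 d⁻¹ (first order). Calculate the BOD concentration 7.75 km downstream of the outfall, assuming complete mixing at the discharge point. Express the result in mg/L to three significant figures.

After complete mixing, C₀ = (12·80 + 314·1.2) / 326 = 4.101 mg/L.
Travel time t = 7750 m / 0.44 m/s = 1.761e+04 s = 0.2039 d.
C = 4.101·exp(−0.40·0.2039) = 4.101·0.9217 = 3.78 mg/L.

3.78 mg/L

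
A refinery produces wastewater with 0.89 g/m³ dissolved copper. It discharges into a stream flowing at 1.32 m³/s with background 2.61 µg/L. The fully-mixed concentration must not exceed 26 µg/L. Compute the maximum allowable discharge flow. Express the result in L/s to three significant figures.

35.7 L/s

2.61 µg/L = 0.00261 mg/L.
26 µg/L = 0.026 mg/L.
Mass balance at complete mixing: C_std·(Q_w + Q_r) = Q_w·C_e + Q_r·C_b.
Rearranging, Q_w = Q_r·(C_std − C_b)/(C_e − C_std) = 1.32·(0.026 − 0.00261) / (0.89 − 0.026) = 0.03573 m³/s.
= 35.73 L/s.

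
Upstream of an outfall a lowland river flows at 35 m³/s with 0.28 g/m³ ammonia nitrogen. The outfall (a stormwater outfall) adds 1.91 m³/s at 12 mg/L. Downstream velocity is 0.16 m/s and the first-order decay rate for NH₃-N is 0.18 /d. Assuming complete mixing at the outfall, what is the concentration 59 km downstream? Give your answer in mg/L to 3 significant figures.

0.411 mg/L

After complete mixing, C₀ = (1.91·12 + 35·0.28) / 36.91 = 0.8865 mg/L.
Travel time t = 5.9e+04 m / 0.16 m/s = 3.688e+05 s = 4.268 d.
C = 0.8865·exp(−0.18·4.268) = 0.8865·0.4638 = 0.4112 mg/L.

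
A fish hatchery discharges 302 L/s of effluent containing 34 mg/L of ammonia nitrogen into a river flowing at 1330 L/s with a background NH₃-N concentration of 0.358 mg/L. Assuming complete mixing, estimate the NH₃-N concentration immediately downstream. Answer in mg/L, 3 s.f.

6.58 mg/L

302 L/s = 0.302 m³/s.
1330 L/s = 1.33 m³/s.
By mass balance at complete mixing, C = (0.302·34 + 1.33·0.358) / (0.302 + 1.33) = 10.74/1.632 = 6.583 mg/L.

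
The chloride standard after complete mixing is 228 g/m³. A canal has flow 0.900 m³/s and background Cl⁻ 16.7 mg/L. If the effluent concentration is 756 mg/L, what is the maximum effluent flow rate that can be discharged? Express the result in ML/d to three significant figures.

Mass balance at complete mixing: C_std·(Q_w + Q_r) = Q_w·C_e + Q_r·C_b.
Rearranging, Q_w = Q_r·(C_std − C_b)/(C_e − C_std) = 0.900·(228 − 16.7) / (756 − 228) = 0.3602 m³/s.
= 31.12 ML/d.

31.1 ML/d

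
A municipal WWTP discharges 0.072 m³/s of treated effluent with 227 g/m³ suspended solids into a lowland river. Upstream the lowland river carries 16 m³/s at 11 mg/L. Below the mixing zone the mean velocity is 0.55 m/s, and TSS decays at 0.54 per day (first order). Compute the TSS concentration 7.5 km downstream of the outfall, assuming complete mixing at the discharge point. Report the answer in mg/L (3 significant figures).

After complete mixing, C₀ = (0.072·227 + 16·11) / 16.07 = 11.97 mg/L.
Travel time t = 7500 m / 0.55 m/s = 1.364e+04 s = 0.1578 d.
C = 11.97·exp(−0.54·0.1578) = 11.97·0.9183 = 10.99 mg/L.

11.0 mg/L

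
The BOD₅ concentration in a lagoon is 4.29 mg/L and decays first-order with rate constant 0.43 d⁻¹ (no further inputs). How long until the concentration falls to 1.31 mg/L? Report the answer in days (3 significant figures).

2.76 d

t = ln(C₀/C)/k = ln(4.29/1.31)/0.43 = 1.186/0.43 = 2.759 d.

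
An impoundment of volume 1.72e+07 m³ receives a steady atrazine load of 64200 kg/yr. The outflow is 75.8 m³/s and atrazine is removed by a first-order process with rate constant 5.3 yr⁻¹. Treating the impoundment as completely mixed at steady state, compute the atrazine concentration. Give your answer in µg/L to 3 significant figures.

25.9 µg/L

Outflow Q = 75.8 m³/s × 3.156e+07 s/yr = 2.392e+09 m³/yr.
Steady-state CSTR mass balance: W = Q·C + k·V·C, so C = W/(Q + kV).
Q + kV = 2.392e+09 + 5.3·1.72e+07 = 2.483e+09 m³/yr.
C = 64200/2.483e+09 = 2.585e-05 kg/m³ = 0.02585 mg/L = 25.85 µg/L.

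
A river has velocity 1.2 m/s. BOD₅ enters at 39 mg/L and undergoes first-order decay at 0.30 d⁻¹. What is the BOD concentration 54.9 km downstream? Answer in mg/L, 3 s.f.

Travel time t = 54.9 km / 1.2 m/s = 5.49e+04/1.2 = 4.575e+04 s = 0.5295 d.
First-order decay: C = 39·exp(−0.30·0.5295) = 39·0.8531 = 33.27 mg/L.

33.3 mg/L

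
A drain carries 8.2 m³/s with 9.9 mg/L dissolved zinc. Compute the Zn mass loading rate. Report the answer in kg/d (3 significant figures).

7010 kg/d

Mass flux = Q·C = 8.2 m³/s × 9.9 g/m³ = 81.18 g/s.
= 81.18 g/s × 86.4 = 7014 kg/d.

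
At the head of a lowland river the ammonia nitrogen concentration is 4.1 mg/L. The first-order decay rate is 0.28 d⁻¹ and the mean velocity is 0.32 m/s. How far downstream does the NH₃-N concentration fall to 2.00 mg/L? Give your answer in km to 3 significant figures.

From C = C₀·e^(−kt), t = ln(C₀/C)/k = ln(4.1/2.00)/0.28 = 0.7178/0.28 = 2.564 d.
Distance = v·t = 0.32 m/s × 2.215e+05 s = 7.088e+04 m = 70.88 km.

70.9 km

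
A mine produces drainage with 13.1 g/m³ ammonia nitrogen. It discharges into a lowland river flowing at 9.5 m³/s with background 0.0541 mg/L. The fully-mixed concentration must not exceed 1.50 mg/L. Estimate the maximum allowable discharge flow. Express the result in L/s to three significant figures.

1180 L/s

Mass balance at complete mixing: C_std·(Q_w + Q_r) = Q_w·C_e + Q_r·C_b.
Rearranging, Q_w = Q_r·(C_std − C_b)/(C_e − C_std) = 9.5·(1.5 − 0.0541) / (13.1 − 1.5) = 1.184 m³/s.
= 1184 L/s.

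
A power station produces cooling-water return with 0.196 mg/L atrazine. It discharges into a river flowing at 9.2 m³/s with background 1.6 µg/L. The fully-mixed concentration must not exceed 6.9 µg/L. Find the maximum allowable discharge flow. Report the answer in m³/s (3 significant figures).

0.258 m³/s

1.6 µg/L = 0.0016 mg/L.
6.9 µg/L = 0.0069 mg/L.
Mass balance at complete mixing: C_std·(Q_w + Q_r) = Q_w·C_e + Q_r·C_b.
Rearranging, Q_w = Q_r·(C_std − C_b)/(C_e − C_std) = 9.2·(0.0069 − 0.0016) / (0.196 − 0.0069) = 0.2579 m³/s.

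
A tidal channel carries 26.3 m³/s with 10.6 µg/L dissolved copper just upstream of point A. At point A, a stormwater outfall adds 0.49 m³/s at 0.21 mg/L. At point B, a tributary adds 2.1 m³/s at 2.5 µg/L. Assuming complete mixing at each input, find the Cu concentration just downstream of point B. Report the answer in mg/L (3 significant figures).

0.0134 mg/L

10.6 µg/L = 0.0106 mg/L.
After input A: C = (26.3·0.0106 + 0.49·0.21) / 26.79 = 0.01425 mg/L.
2.5 µg/L = 0.0025 mg/L.
After input B: C = (26.79·0.01425 + 2.1·0.0025) / 28.89 = 0.01339 mg/L.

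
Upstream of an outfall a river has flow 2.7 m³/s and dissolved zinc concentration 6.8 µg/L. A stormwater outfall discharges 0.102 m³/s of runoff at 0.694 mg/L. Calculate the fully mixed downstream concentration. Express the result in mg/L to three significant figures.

6.8 µg/L = 0.0068 mg/L.
Flow-weighted mixing gives C = (0.102·0.694 + 2.7·0.0068) / (0.102 + 2.7) = 0.08915/2.802 = 0.03182 mg/L.

0.0318 mg/L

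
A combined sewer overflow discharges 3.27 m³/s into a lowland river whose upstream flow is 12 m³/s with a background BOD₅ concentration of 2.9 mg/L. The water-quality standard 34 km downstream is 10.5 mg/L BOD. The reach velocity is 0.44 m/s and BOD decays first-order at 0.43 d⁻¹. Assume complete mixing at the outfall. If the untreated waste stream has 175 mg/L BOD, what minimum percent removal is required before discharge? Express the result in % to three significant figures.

64.9 %

Travel time to the compliance point: t = 3.4e+04/0.44 = 7.727e+04 s = 0.8944 d; decay factor exp(−0.43·0.8944) = 0.6807.
So the concentration just after mixing may be at most 10.5/0.6807 = 15.42 mg/L.
Mass balance: 15.42·15.27 = 3.27·Cₑ + 12·2.9.
Cₑ = (235.5 − 34.8) / 3.27 = 61.39 mg/L.
Required removal = 1 − 61.39/175 = 64.92 %.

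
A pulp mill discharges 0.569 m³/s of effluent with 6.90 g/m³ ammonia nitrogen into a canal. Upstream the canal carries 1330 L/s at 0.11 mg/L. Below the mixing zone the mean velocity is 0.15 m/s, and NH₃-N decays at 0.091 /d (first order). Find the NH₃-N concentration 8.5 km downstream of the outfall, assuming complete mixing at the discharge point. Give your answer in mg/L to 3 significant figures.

2.02 mg/L

1330 L/s = 1.33 m³/s.
After complete mixing, C₀ = (0.569·6.9 + 1.33·0.11) / 1.899 = 2.144 mg/L.
Travel time t = 8500 m / 0.15 m/s = 5.667e+04 s = 0.6559 d.
C = 2.144·exp(−0.091·0.6559) = 2.144·0.9421 = 2.02 mg/L.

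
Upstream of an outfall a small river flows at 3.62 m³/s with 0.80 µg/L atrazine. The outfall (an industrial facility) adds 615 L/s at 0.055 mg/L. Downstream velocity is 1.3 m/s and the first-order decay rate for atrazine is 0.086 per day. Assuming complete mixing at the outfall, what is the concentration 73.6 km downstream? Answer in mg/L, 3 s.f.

615 L/s = 0.615 m³/s.
0.80 µg/L = 0.0008 mg/L.
After complete mixing, C₀ = (0.615·0.055 + 3.62·0.0008) / 4.235 = 0.008671 mg/L.
Travel time t = 7.36e+04 m / 1.3 m/s = 5.662e+04 s = 0.6553 d.
C = 0.008671·exp(−0.086·0.6553) = 0.008671·0.9452 = 0.008196 mg/L.

0.00820 mg/L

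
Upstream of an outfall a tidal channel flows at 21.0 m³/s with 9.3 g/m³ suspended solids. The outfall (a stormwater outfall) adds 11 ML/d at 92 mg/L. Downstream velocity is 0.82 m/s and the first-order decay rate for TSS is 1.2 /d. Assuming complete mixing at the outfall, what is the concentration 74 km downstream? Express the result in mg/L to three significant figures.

11 ML/d = 0.1273 m³/s.
After complete mixing, C₀ = (0.1273·92 + 21·9.3) / 21.13 = 9.798 mg/L.
Travel time t = 7.4e+04 m / 0.82 m/s = 9.024e+04 s = 1.044 d.
C = 9.798·exp(−1.2·1.044) = 9.798·0.2855 = 2.798 mg/L.

2.80 mg/L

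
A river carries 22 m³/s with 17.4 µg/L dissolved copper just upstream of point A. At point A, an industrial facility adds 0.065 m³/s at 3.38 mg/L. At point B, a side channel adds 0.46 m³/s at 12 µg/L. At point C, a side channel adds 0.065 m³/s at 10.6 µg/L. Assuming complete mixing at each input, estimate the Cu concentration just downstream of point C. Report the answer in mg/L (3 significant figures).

17.4 µg/L = 0.0174 mg/L.
After input A: C = (22·0.0174 + 0.065·3.38) / 22.07 = 0.02731 mg/L.
12 µg/L = 0.012 mg/L.
After input B: C = (22.07·0.02731 + 0.46·0.012) / 22.53 = 0.02699 mg/L.
10.6 µg/L = 0.0106 mg/L.
After input C: C = (22.53·0.02699 + 0.065·0.0106) / 22.59 = 0.02695 mg/L.

0.0269 mg/L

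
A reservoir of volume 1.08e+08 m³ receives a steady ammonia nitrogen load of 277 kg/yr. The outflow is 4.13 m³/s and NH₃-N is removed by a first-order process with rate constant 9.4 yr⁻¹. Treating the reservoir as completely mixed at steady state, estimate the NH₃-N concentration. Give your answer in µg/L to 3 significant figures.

0.242 µg/L

Outflow Q = 4.13 m³/s × 3.156e+07 s/yr = 1.303e+08 m³/yr.
Steady-state CSTR mass balance: W = Q·C + k·V·C, so C = W/(Q + kV).
Q + kV = 1.303e+08 + 9.4·1.08e+08 = 1.146e+09 m³/yr.
C = 277/1.146e+09 = 2.418e-07 kg/m³ = 0.0002418 mg/L = 0.2418 µg/L.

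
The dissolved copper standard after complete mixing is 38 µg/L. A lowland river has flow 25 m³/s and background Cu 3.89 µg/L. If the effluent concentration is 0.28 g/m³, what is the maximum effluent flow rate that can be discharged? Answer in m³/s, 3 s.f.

3.52 m³/s

3.89 µg/L = 0.00389 mg/L.
38 µg/L = 0.038 mg/L.
Mass balance at complete mixing: C_std·(Q_w + Q_r) = Q_w·C_e + Q_r·C_b.
Rearranging, Q_w = Q_r·(C_std − C_b)/(C_e − C_std) = 25·(0.038 − 0.00389) / (0.28 − 0.038) = 3.524 m³/s.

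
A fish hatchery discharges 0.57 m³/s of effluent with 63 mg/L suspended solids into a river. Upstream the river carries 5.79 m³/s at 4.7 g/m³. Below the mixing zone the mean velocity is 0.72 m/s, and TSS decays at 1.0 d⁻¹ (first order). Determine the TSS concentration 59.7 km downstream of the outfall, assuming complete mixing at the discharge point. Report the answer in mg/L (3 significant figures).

After complete mixing, C₀ = (0.57·63 + 5.79·4.7) / 6.36 = 9.925 mg/L.
Travel time t = 5.97e+04 m / 0.72 m/s = 8.292e+04 s = 0.9597 d.
C = 9.925·exp(−1.0·0.9597) = 9.925·0.383 = 3.801 mg/L.

3.80 mg/L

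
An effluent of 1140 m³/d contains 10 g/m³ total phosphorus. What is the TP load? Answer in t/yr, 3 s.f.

1140 m³/d = 0.01319 m³/s.
Mass flux = Q·C = 0.01319 m³/s × 10 g/m³ = 0.1319 g/s.
= 0.1319 g/s × 31.56 = 4.164 t/yr.

4.16 t/yr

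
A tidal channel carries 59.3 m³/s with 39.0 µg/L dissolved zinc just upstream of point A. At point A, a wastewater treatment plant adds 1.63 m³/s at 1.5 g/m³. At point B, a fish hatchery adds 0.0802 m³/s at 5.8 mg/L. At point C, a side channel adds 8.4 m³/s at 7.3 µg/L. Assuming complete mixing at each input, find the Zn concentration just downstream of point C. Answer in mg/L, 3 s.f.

39.0 µg/L = 0.039 mg/L.
After input A: C = (59.3·0.039 + 1.63·1.5) / 60.93 = 0.07808 mg/L.
After input B: C = (60.93·0.07808 + 0.0802·5.8) / 61.01 = 0.08561 mg/L.
7.3 µg/L = 0.0073 mg/L.
After input C: C = (61.01·0.08561 + 8.4·0.0073) / 69.41 = 0.07613 mg/L.

0.0761 mg/L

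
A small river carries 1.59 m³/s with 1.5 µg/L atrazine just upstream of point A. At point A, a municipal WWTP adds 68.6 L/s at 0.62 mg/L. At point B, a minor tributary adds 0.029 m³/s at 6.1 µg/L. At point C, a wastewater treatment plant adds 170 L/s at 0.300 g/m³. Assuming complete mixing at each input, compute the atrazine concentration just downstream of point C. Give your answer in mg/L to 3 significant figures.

1.5 µg/L = 0.0015 mg/L.
68.6 L/s = 0.0686 m³/s.
After input A: C = (1.59·0.0015 + 0.0686·0.62) / 1.659 = 0.02708 mg/L.
6.1 µg/L = 0.0061 mg/L.
After input B: C = (1.659·0.02708 + 0.029·0.0061) / 1.688 = 0.02672 mg/L.
170 L/s = 0.17 m³/s.
After input C: C = (1.688·0.02672 + 0.17·0.3) / 1.858 = 0.05173 mg/L.

0.0517 mg/L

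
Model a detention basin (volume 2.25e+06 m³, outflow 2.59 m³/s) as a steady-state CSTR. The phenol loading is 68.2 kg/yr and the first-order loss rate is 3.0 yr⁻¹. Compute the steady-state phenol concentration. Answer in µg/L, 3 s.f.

0.771 µg/L

Outflow Q = 2.59 m³/s × 3.156e+07 s/yr = 8.173e+07 m³/yr.
Steady-state CSTR mass balance: W = Q·C + k·V·C, so C = W/(Q + kV).
Q + kV = 8.173e+07 + 3.0·2.25e+06 = 8.848e+07 m³/yr.
C = 68.2/8.848e+07 = 7.708e-07 kg/m³ = 0.0007708 mg/L = 0.7708 µg/L.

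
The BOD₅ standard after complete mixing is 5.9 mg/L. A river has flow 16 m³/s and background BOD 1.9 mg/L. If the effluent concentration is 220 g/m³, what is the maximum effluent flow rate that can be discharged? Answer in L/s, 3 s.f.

Mass balance at complete mixing: C_std·(Q_w + Q_r) = Q_w·C_e + Q_r·C_b.
Rearranging, Q_w = Q_r·(C_std − C_b)/(C_e − C_std) = 16·(5.9 − 1.9) / (220 − 5.9) = 0.2989 m³/s.
= 298.9 L/s.

299 L/s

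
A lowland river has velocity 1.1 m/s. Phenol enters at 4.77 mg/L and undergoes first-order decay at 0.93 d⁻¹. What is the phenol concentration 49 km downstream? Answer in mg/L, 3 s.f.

2.95 mg/L

Travel time t = 49 km / 1.1 m/s = 4.9e+04/1.1 = 4.455e+04 s = 0.5156 d.
First-order decay: C = 4.77·exp(−0.93·0.5156) = 4.77·0.6191 = 2.953 mg/L.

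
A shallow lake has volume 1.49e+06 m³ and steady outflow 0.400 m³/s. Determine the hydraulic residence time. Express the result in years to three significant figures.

Q = 0.400 m³/s × 3.156e+07 s/yr = 1.262e+07 m³/yr.
Hydraulic residence time τ = V/Q = 1.49e+06/1.262e+07 = 0.118 yr.

0.118 yr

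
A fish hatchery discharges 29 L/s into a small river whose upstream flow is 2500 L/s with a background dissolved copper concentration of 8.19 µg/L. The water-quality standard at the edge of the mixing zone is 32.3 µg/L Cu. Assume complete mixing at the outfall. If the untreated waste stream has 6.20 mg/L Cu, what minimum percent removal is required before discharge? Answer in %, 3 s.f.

66.0 %

29 L/s = 0.029 m³/s.
2500 L/s = 2.5 m³/s.
8.19 µg/L = 0.00819 mg/L.
32.3 µg/L = 0.0323 mg/L.
Mass balance: 0.0323·2.529 = 0.029·Cₑ + 2.5·0.00819.
Cₑ = (0.08169 − 0.02048) / 0.029 = 2.111 mg/L.
Required removal = 1 − 2.111/6.20 = 65.96 %.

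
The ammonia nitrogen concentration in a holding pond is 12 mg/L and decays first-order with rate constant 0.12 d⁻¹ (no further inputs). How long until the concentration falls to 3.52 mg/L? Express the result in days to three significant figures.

t = ln(C₀/C)/k = ln(12/3.52)/0.12 = 1.226/0.12 = 10.22 d.

10.2 d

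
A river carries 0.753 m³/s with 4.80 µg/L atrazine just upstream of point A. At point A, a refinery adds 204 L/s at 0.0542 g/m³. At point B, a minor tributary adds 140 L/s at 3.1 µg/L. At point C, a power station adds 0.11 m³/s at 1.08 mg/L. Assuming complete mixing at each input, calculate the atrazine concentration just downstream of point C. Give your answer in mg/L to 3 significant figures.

4.80 µg/L = 0.0048 mg/L.
204 L/s = 0.204 m³/s.
After input A: C = (0.753·0.0048 + 0.204·0.0542) / 0.957 = 0.01533 mg/L.
140 L/s = 0.14 m³/s.
3.1 µg/L = 0.0031 mg/L.
After input B: C = (0.957·0.01533 + 0.14·0.0031) / 1.097 = 0.01377 mg/L.
After input C: C = (1.097·0.01377 + 0.11·1.08) / 1.207 = 0.1109 mg/L.

0.111 mg/L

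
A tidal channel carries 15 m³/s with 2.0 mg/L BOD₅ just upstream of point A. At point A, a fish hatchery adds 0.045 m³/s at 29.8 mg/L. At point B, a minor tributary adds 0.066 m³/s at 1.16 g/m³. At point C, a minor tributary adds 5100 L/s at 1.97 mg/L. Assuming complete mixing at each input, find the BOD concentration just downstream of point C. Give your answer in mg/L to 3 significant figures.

After input A: C = (15·2 + 0.045·29.8) / 15.04 = 2.083 mg/L.
After input B: C = (15.04·2.083 + 0.066·1.16) / 15.11 = 2.079 mg/L.
5100 L/s = 5.1 m³/s.
After input C: C = (15.11·2.079 + 5.1·1.97) / 20.21 = 2.052 mg/L.

2.05 mg/L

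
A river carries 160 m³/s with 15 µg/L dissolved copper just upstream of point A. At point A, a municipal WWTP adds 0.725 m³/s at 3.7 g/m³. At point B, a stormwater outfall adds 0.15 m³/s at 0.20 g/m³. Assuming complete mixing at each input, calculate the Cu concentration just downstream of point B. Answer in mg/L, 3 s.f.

0.0318 mg/L

15 µg/L = 0.015 mg/L.
After input A: C = (160·0.015 + 0.725·3.7) / 160.7 = 0.03162 mg/L.
After input B: C = (160.7·0.03162 + 0.15·0.2) / 160.9 = 0.03178 mg/L.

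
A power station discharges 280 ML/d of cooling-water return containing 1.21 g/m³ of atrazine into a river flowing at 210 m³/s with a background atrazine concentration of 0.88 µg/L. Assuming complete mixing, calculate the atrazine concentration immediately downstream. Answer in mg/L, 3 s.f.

0.0193 mg/L

280 ML/d = 3.241 m³/s.
0.88 µg/L = 0.00088 mg/L.
Conservation of mass across the mixing zone: C = (3.241·1.21 + 210·0.00088) / (3.241 + 210) = 4.106/213.2 = 0.01926 mg/L.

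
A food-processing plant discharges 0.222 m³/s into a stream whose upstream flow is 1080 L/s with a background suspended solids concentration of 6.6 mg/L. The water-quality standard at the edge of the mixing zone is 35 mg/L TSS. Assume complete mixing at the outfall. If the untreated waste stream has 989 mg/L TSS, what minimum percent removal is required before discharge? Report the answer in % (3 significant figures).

1080 L/s = 1.08 m³/s.
Mass balance: 35·1.302 = 0.222·Cₑ + 1.08·6.6.
Cₑ = (45.57 − 7.128) / 0.222 = 173.2 mg/L.
Required removal = 1 − 173.2/989 = 82.49 %.

82.5 %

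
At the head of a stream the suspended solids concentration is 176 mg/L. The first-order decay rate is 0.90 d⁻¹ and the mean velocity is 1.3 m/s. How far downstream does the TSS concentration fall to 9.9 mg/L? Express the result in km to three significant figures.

From C = C₀·e^(−kt), t = ln(C₀/C)/k = ln(176/9.9)/0.90 = 2.878/0.90 = 3.198 d.
Distance = v·t = 1.3 m/s × 2.763e+05 s = 3.592e+05 m = 359.2 km.

359 km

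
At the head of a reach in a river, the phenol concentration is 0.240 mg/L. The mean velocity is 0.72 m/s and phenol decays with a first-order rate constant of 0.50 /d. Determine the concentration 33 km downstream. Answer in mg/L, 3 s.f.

0.184 mg/L

Travel time t = 33 km / 0.72 m/s = 3.3e+04/0.72 = 4.583e+04 s = 0.5305 d.
First-order decay: C = 0.240·exp(−0.50·0.5305) = 0.240·0.767 = 0.1841 mg/L.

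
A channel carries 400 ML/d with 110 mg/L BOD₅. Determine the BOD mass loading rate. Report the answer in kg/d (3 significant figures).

44000 kg/d

400 ML/d = 4.63 m³/s.
Mass flux = Q·C = 4.63 m³/s × 110 g/m³ = 509.3 g/s.
= 509.3 g/s × 86.4 = 4.4e+04 kg/d.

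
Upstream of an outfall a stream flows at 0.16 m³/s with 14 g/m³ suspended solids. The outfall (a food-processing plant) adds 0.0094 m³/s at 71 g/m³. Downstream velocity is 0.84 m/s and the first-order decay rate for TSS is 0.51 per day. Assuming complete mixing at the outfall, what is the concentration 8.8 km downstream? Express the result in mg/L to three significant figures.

16.1 mg/L

After complete mixing, C₀ = (0.0094·71 + 0.16·14) / 0.1694 = 17.16 mg/L.
Travel time t = 8800 m / 0.84 m/s = 1.048e+04 s = 0.1213 d.
C = 17.16·exp(−0.51·0.1213) = 17.16·0.94 = 16.13 mg/L.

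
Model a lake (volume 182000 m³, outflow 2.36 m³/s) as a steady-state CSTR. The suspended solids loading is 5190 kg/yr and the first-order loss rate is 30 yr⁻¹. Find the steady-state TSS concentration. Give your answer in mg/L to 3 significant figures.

0.0649 mg/L

Outflow Q = 2.36 m³/s × 3.156e+07 s/yr = 7.448e+07 m³/yr.
Steady-state CSTR mass balance: W = Q·C + k·V·C, so C = W/(Q + kV).
Q + kV = 7.448e+07 + 30·182000 = 7.994e+07 m³/yr.
C = 5190/7.994e+07 = 6.493e-05 kg/m³ = 0.06493 mg/L.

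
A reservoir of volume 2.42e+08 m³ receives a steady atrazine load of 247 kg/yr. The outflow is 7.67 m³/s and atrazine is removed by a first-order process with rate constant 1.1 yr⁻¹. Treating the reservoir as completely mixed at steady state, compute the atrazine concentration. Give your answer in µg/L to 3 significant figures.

0.486 µg/L

Outflow Q = 7.67 m³/s × 3.156e+07 s/yr = 2.42e+08 m³/yr.
Steady-state CSTR mass balance: W = Q·C + k·V·C, so C = W/(Q + kV).
Q + kV = 2.42e+08 + 1.1·2.42e+08 = 5.082e+08 m³/yr.
C = 247/5.082e+08 = 4.86e-07 kg/m³ = 0.000486 mg/L = 0.486 µg/L.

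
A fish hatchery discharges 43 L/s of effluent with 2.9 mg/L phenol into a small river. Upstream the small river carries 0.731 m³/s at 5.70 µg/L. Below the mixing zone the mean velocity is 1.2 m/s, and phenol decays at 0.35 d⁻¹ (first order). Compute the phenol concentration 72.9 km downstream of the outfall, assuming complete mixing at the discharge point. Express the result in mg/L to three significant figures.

0.130 mg/L

43 L/s = 0.043 m³/s.
5.70 µg/L = 0.0057 mg/L.
After complete mixing, C₀ = (0.043·2.9 + 0.731·0.0057) / 0.774 = 0.1665 mg/L.
Travel time t = 7.29e+04 m / 1.2 m/s = 6.075e+04 s = 0.7031 d.
C = 0.1665·exp(−0.35·0.7031) = 0.1665·0.7818 = 0.1302 mg/L.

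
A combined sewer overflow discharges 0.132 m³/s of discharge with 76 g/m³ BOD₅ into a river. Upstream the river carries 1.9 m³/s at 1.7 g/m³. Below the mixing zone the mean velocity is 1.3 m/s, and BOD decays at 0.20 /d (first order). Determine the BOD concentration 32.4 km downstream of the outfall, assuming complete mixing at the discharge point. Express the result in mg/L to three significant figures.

6.16 mg/L

After complete mixing, C₀ = (0.132·76 + 1.9·1.7) / 2.032 = 6.527 mg/L.
Travel time t = 3.24e+04 m / 1.3 m/s = 2.492e+04 s = 0.2885 d.
C = 6.527·exp(−0.20·0.2885) = 6.527·0.9439 = 6.161 mg/L.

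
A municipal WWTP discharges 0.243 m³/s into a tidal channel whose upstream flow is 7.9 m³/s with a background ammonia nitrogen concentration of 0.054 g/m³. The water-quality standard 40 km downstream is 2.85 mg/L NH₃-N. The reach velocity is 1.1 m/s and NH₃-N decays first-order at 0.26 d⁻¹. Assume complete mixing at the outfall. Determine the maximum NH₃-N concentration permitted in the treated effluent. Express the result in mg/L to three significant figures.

Travel time to the compliance point: t = 4e+04/1.1 = 3.636e+04 s = 0.4209 d; decay factor exp(−0.26·0.4209) = 0.8963.
So the concentration just after mixing may be at most 2.85/0.8963 = 3.18 mg/L.
Mass balance: 3.18·8.143 = 0.243·Cₑ + 7.9·0.054.
Cₑ = (25.89 − 0.4266) / 0.243 = 104.8 mg/L.

105 mg/L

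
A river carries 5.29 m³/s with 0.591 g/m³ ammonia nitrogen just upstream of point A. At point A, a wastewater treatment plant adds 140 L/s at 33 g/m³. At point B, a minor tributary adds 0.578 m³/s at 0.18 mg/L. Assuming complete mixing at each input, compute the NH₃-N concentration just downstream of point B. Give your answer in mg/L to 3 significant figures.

140 L/s = 0.14 m³/s.
After input A: C = (5.29·0.591 + 0.14·33) / 5.43 = 1.427 mg/L.
After input B: C = (5.43·1.427 + 0.578·0.18) / 6.008 = 1.307 mg/L.

1.31 mg/L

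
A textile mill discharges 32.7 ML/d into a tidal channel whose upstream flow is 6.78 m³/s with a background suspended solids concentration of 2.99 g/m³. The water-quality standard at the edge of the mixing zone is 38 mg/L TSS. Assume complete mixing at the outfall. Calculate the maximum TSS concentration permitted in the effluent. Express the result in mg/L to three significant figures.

32.7 ML/d = 0.3785 m³/s.
Mass balance: 38·7.158 = 0.3785·Cₑ + 6.78·2.99.
Cₑ = (272 − 20.27) / 0.3785 = 665.2 mg/L.

665 mg/L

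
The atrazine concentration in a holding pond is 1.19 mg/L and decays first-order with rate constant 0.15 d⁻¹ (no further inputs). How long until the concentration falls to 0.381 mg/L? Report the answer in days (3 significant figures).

t = ln(C₀/C)/k = ln(1.19/0.381)/0.15 = 1.139/0.15 = 7.593 d.

7.59 d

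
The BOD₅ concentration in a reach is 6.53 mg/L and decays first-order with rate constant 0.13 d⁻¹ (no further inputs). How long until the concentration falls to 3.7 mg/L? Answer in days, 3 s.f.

4.37 d

t = ln(C₀/C)/k = ln(6.53/3.7)/0.13 = 0.5681/0.13 = 4.37 d.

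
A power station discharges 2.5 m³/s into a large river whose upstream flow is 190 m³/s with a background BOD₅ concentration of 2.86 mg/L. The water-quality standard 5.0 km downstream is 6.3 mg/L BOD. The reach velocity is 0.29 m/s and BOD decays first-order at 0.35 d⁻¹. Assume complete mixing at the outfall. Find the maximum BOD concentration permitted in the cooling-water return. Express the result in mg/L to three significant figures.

Travel time to the compliance point: t = 5000/0.29 = 1.724e+04 s = 0.1996 d; decay factor exp(−0.35·0.1996) = 0.9325.
So the concentration just after mixing may be at most 6.3/0.9325 = 6.756 mg/L.
Mass balance: 6.756·192.5 = 2.5·Cₑ + 190·2.86.
Cₑ = (1300 − 543.4) / 2.5 = 302.8 mg/L.

303 mg/L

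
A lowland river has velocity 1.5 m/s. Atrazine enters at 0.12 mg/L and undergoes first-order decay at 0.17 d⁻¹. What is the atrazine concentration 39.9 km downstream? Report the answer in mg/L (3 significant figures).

Travel time t = 39.9 km / 1.5 m/s = 3.99e+04/1.5 = 2.66e+04 s = 0.3079 d.
First-order decay: C = 0.12·exp(−0.17·0.3079) = 0.12·0.949 = 0.1139 mg/L.

0.114 mg/L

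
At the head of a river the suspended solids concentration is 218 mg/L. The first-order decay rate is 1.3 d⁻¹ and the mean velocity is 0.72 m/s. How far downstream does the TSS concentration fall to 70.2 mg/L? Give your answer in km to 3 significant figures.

From C = C₀·e^(−kt), t = ln(C₀/C)/k = ln(218/70.2)/1.3 = 1.133/1.3 = 0.8717 d.
Distance = v·t = 0.72 m/s × 7.531e+04 s = 5.422e+04 m = 54.22 km.

54.2 km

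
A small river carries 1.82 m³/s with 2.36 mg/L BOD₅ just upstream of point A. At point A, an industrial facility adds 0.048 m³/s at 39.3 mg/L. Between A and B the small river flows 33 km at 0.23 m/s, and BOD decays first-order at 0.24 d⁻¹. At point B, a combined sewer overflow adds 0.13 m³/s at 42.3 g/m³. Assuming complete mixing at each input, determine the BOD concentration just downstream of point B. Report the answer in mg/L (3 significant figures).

4.83 mg/L

After input A: C = (1.82·2.36 + 0.048·39.3) / 1.868 = 3.309 mg/L.
Over the 33 km reach to input B (t = 1.435e+05 s = 1.661 d), decay gives C = 3.309·exp(−0.24·1.661) = 2.221 mg/L.
After input B: C = (1.868·2.221 + 0.13·42.3) / 1.998 = 4.829 mg/L.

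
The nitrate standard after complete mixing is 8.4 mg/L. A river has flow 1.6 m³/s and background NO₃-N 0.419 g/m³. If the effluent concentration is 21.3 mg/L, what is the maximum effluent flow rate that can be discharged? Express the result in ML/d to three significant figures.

85.5 ML/d

Mass balance at complete mixing: C_std·(Q_w + Q_r) = Q_w·C_e + Q_r·C_b.
Rearranging, Q_w = Q_r·(C_std − C_b)/(C_e − C_std) = 1.6·(8.4 − 0.419) / (21.3 − 8.4) = 0.9899 m³/s.
= 85.53 ML/d.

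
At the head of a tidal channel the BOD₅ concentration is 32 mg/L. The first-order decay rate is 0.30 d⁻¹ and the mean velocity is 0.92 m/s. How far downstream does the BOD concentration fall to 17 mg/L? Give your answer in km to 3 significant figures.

168 km

From C = C₀·e^(−kt), t = ln(C₀/C)/k = ln(32/17)/0.30 = 0.6325/0.30 = 2.108 d.
Distance = v·t = 0.92 m/s × 1.822e+05 s = 1.676e+05 m = 167.6 km.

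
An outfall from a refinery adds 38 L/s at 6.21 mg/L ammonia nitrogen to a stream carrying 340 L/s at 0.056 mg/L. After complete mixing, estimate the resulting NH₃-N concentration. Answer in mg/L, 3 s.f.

38 L/s = 0.038 m³/s.
340 L/s = 0.34 m³/s.
By mass balance at complete mixing, C = (0.038·6.21 + 0.34·0.056) / (0.038 + 0.34) = 0.255/0.378 = 0.6747 mg/L.

0.675 mg/L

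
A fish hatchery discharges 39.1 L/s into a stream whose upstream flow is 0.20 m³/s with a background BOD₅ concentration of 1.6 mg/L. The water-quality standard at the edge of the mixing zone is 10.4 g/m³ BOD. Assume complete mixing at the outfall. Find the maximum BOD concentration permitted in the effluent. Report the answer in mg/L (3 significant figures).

55.4 mg/L

39.1 L/s = 0.0391 m³/s.
Mass balance: 10.4·0.2391 = 0.0391·Cₑ + 0.2·1.6.
Cₑ = (2.487 − 0.32) / 0.0391 = 55.41 mg/L.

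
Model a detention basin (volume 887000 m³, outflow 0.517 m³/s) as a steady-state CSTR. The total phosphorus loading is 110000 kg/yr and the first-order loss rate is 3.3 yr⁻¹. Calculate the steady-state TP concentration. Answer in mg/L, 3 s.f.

5.72 mg/L

Outflow Q = 0.517 m³/s × 3.156e+07 s/yr = 1.632e+07 m³/yr.
Steady-state CSTR mass balance: W = Q·C + k·V·C, so C = W/(Q + kV).
Q + kV = 1.632e+07 + 3.3·887000 = 1.924e+07 m³/yr.
C = 110000/1.924e+07 = 0.005717 kg/m³ = 5.717 mg/L.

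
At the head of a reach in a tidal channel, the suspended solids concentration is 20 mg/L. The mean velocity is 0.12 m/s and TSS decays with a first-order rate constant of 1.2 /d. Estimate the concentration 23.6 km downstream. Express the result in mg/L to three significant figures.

1.30 mg/L

Travel time t = 23.6 km / 0.12 m/s = 2.36e+04/0.12 = 1.967e+05 s = 2.276 d.
First-order decay: C = 20·exp(−1.2·2.276) = 20·0.06512 = 1.302 mg/L.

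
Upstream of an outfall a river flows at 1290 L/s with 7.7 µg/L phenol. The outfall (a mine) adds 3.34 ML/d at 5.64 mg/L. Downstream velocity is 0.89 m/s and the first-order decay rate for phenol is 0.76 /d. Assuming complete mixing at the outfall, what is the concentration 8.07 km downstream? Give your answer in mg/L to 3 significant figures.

0.158 mg/L

3.34 ML/d = 0.03866 m³/s.
1290 L/s = 1.29 m³/s.
7.7 µg/L = 0.0077 mg/L.
After complete mixing, C₀ = (0.03866·5.64 + 1.29·0.0077) / 1.329 = 0.1716 mg/L.
Travel time t = 8070 m / 0.89 m/s = 9067 s = 0.1049 d.
C = 0.1716·exp(−0.76·0.1049) = 0.1716·0.9233 = 0.1584 mg/L.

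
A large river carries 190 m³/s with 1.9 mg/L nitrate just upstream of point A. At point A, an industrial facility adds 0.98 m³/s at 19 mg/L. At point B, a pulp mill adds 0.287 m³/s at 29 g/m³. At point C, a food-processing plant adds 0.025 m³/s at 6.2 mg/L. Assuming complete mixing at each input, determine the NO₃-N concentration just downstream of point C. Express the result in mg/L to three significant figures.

After input A: C = (190·1.9 + 0.98·19) / 191 = 1.988 mg/L.
After input B: C = (191·1.988 + 0.287·29) / 191.3 = 2.028 mg/L.
After input C: C = (191.3·2.028 + 0.025·6.2) / 191.3 = 2.029 mg/L.

2.03 mg/L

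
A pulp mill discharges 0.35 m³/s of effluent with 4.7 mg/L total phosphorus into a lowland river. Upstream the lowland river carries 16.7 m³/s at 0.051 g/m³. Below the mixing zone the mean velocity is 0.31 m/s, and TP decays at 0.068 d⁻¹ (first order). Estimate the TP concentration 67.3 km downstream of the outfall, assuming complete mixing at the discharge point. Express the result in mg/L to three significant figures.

After complete mixing, C₀ = (0.35·4.7 + 16.7·0.051) / 17.05 = 0.1464 mg/L.
Travel time t = 6.73e+04 m / 0.31 m/s = 2.171e+05 s = 2.513 d.
C = 0.1464·exp(−0.068·2.513) = 0.1464·0.8429 = 0.1234 mg/L.

0.123 mg/L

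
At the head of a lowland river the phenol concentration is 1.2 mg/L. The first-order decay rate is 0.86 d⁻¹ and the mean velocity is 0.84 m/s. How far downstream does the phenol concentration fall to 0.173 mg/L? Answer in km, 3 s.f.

From C = C₀·e^(−kt), t = ln(C₀/C)/k = ln(1.2/0.173)/0.86 = 1.937/0.86 = 2.252 d.
Distance = v·t = 0.84 m/s × 1.946e+05 s = 1.634e+05 m = 163.4 km.

163 km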